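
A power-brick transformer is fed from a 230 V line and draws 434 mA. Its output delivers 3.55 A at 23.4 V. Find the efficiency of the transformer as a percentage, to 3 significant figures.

P_in = 230 × 0.434 = 99.8200 W.
P_out = 23.4 × 3.55 = 83.0700 W.
η = P_out/P_in = 83.0700/99.8200 = 0.832.

η ≈ 83.2%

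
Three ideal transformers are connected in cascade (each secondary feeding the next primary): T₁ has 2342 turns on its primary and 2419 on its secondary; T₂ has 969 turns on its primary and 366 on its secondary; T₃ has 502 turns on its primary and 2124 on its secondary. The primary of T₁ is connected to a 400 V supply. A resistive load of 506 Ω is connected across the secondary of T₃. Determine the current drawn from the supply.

I_supply ≈ 2.15 A

After T₁: V = 400.00 × 2419/2342 = 413.15 V.
After T₂: V = 413.15 × 366/969 = 156.05 V.
After T₃: V = 156.05 × 2124/502 = 660.26 V.
I_load = 660.26/506 = 1.3049 A, so P_out = 660.26 × 1.3049 = 861.56 W.
All ideal ⇒ P_in = P_out, so I_supply = 861.56/400 = 2.15 A.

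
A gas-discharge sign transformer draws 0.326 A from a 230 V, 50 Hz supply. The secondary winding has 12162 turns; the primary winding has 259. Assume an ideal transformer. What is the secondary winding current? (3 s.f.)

I_s/I_p = N_p/N_s, so I_s = 0.326 × 259/12162 = 0.00694 A.

I_s ≈ 0.00694 A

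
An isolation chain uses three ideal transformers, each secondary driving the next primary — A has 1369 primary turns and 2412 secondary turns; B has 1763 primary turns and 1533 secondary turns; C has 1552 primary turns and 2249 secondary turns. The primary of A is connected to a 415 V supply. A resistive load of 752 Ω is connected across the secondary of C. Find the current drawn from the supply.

After A: V = 415.00 × 2412/1369 = 731.18 V.
After B: V = 731.18 × 1533/1763 = 635.79 V.
After C: V = 635.79 × 2249/1552 = 921.32 V.
I_load = 921.32/752 = 1.2252 A, so P_out = 921.32 × 1.2252 = 1128.8 W.
All ideal ⇒ P_in = P_out, so I_supply = 1128.8/415 = 2.72 A.

I_supply ≈ 2.72 A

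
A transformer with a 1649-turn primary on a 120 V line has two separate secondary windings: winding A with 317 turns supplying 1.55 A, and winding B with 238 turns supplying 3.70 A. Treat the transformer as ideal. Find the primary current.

I_p ≈ 0.832 A

V_A = 120 × 317/1649 = 23.069 V; V_B = 120 × 238/1649 = 17.320 V.
P_out = V_A I_A + V_B I_B = 23.069×1.55 + 17.320×3.70 = 35.756 + 64.082 = 99.839 W.
Ideal ⇒ P_in = P_out, so I_p = P_out/V_p = 99.839/120 = 0.832 A.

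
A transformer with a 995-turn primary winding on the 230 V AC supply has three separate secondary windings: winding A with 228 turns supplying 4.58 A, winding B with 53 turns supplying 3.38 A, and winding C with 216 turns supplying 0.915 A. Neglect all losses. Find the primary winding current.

I_p ≈ 1.43 A

V_A = 230 × 228/995 = 52.704 V; V_B = 230 × 53/995 = 12.251 V; V_C = 230 × 216/995 = 49.930 V.
P_out = V_A I_A + V_B I_B + V_C I_C = 52.704×4.58 + 12.251×3.38 + 49.930×0.915 = 241.38 + 41.409 + 45.686 = 328.48 W.
Ideal ⇒ P_in = P_out, so I_p = P_out/V_p = 328.48/230 = 1.43 A.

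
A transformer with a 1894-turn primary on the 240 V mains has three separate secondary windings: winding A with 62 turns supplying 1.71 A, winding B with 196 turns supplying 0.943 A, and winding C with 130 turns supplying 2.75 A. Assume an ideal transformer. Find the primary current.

V_A = 240 × 62/1894 = 7.8564 V; V_B = 240 × 196/1894 = 24.836 V; V_C = 240 × 130/1894 = 16.473 V.
P_out = V_A I_A + V_B I_B + V_C I_C = 7.8564×1.71 + 24.836×0.943 + 16.473×2.75 = 13.434 + 23.421 + 45.301 = 82.156 W.
Ideal ⇒ P_in = P_out, so I_p = P_out/V_p = 82.156/240 = 0.342 A.

I_p ≈ 0.342 A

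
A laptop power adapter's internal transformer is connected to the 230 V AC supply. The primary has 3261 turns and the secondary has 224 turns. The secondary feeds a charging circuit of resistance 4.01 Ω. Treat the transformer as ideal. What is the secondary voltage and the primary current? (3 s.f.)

V_s ≈ 15.8 V, I_p ≈ 0.271 A

V_s = V_p × N_s/N_p = 230 × 224/3261 = 15.799 V.
I_s = V_s/R = 15.799/4.01 = 3.9399 A.
I_p = I_s × N_s/N_p = 3.9399 × 224/3261 = 0.271 A.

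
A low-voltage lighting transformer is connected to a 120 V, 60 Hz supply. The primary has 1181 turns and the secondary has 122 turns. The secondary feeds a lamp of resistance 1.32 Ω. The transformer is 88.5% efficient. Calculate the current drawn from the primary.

V_s = 120 × 122/1181 = 12.396 V.
I_s = V_s/R = 12.396/1.32 = 9.3911 A.
P_out = V_s I_s = 12.396 × 9.3911 = 116.41 W.
P_in = P_out/η = 116.41/0.885 = 131.54 W.
I_p = P_in/V_p = 131.54/120 = 1.10 A.

I_p ≈ 1.10 A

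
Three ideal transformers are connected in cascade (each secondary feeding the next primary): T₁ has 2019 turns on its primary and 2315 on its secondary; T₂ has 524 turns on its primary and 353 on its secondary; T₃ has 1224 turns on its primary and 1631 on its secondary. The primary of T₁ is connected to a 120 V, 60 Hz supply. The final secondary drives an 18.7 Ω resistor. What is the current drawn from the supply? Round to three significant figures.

After T₁: V = 120.00 × 2315/2019 = 137.59 V.
After T₂: V = 137.59 × 353/524 = 92.691 V.
After T₃: V = 92.691 × 1631/1224 = 123.51 V.
I_load = 123.51/18.7 = 6.6050 A, so P_out = 123.51 × 6.6050 = 815.80 W.
All ideal ⇒ P_in = P_out, so I_supply = 815.80/120 = 6.80 A.

I_supply ≈ 6.80 A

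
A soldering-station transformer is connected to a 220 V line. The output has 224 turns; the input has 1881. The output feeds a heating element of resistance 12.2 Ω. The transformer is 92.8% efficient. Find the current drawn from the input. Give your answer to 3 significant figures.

I_in ≈ 0.276 A

V_out = 220 × 224/1881 = 26.199 V.
I_out = V_out/R = 26.199/12.2 = 2.1474 A.
P_out = V_out I_out = 26.199 × 2.1474 = 56.261 W.
P_in = P_out/η = 56.261/0.928 = 60.626 W.
I_in = P_in/V_in = 60.626/220 = 0.276 A.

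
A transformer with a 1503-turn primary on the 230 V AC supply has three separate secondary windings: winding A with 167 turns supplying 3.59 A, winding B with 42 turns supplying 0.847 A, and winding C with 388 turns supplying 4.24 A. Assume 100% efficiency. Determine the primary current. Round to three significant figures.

V_A = 230 × 167/1503 = 25.556 V; V_B = 230 × 42/1503 = 6.4271 V; V_C = 230 × 388/1503 = 59.375 V.
P_out = V_A I_A + V_B I_B + V_C I_C = 25.556×3.59 + 6.4271×0.847 + 59.375×4.24 = 91.744 + 5.4438 + 251.75 = 348.94 W.
Ideal ⇒ P_in = P_out, so I_p = P_out/V_p = 348.94/230 = 1.52 A.

I_p ≈ 1.52 A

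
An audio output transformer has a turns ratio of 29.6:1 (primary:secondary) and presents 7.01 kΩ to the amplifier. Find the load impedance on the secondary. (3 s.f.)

Z_s = Z_p/(N_p/N_s)² = 7010/29.6² = 8.00 Ω.

Z_s ≈ 8.00 Ω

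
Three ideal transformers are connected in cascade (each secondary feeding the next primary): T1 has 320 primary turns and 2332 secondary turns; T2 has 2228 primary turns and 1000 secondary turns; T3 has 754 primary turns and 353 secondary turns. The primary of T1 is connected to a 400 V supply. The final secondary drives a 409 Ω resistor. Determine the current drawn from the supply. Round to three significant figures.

I_supply ≈ 2.29 A

Secondary of T1: V = 400.00 × 2332/320 = 2915.0 V.
Secondary of T2: V = 2915.0 × 1000/2228 = 1308.3 V.
Secondary of T3: V = 1308.3 × 353/754 = 612.53 V.
I_load = 612.53/409 = 1.4976 A, so P_out = 612.53 × 1.4976 = 917.34 W.
All ideal ⇒ P_in = P_out, so I_supply = 917.34/400 = 2.29 A.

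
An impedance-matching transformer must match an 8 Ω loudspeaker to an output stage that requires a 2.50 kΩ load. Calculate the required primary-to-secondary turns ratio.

N_p/N_s ≈ 17.7

Z_p/Z_s = (N_p/N_s)², so N_p/N_s = √(2500/8) = √312 = 17.7.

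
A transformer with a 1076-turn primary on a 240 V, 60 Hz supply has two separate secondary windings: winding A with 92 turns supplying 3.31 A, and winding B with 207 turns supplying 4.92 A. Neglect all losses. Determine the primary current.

I_p ≈ 1.23 A

V_A = 240 × 92/1076 = 20.520 V; V_B = 240 × 207/1076 = 46.171 V.
P_out = V_A I_A + V_B I_B = 20.520×3.31 + 46.171×4.92 = 67.923 + 227.16 = 295.08 W.
Ideal ⇒ P_in = P_out, so I_p = P_out/V_p = 295.08/240 = 1.23 A.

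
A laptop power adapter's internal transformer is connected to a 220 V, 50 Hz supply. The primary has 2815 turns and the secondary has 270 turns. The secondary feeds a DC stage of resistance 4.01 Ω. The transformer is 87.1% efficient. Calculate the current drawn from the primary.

V_s = 220 × 270/2815 = 21.101 V.
I_s = V_s/R = 21.101/4.01 = 5.2622 A.
P_out = V_s I_s = 21.101 × 5.2622 = 111.04 W.
P_in = P_out/η = 111.04/0.871 = 127.48 W.
I_p = P_in/V_p = 127.48/220 = 0.579 A.

I_p ≈ 0.579 A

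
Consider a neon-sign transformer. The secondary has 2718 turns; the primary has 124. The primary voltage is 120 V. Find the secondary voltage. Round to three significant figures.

V_s/V_p = N_s/N_p, so V_s = 120 × 2718/124 = 2630 V.

V_s ≈ 2630 V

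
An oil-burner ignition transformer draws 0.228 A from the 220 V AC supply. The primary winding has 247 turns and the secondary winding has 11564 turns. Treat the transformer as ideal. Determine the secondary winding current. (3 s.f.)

I_s ≈ 0.00487 A

I_s/I_p = N_p/N_s, so I_s = 0.228 × 247/11564 = 0.00487 A.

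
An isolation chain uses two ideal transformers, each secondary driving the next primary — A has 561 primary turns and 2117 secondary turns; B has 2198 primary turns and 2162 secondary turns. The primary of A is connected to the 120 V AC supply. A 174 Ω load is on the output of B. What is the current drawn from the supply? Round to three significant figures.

I_supply ≈ 9.50 A

Secondary of A: V = 120.00 × 2117/561 = 452.83 V.
Secondary of B: V = 452.83 × 2162/2198 = 445.42 V.
I_load = 445.42/174 = 2.5599 A, so P_out = 445.42 × 2.5599 = 1140.2 W.
All ideal ⇒ P_in = P_out, so I_supply = 1140.2/120 = 9.50 A.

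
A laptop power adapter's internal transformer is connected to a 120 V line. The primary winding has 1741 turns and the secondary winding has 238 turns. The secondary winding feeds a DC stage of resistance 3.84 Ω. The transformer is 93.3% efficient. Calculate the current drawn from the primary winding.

I_p ≈ 0.626 A

V_s = 120 × 238/1741 = 16.404 V.
I_s = V_s/R = 16.404/3.84 = 4.2720 A.
P_out = V_s I_s = 16.404 × 4.2720 = 70.079 W.
P_in = P_out/η = 70.079/0.933 = 75.111 W.
I_p = P_in/V_p = 75.111/120 = 0.626 A.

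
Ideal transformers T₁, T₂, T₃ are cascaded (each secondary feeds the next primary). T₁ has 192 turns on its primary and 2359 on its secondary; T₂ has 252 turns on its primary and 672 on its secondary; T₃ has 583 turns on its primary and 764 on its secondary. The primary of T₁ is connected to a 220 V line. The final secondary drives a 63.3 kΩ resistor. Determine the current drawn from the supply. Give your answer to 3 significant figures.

I_supply ≈ 6.41 A

After T₁: V = 220.00 × 2359/192 = 2703.0 V.
After T₂: V = 2703.0 × 672/252 = 7208.1 V.
After T₃: V = 7208.1 × 764/583 = 9445.9 V.
I_load = 9445.9/63300 = 0.14922 A, so P_out = 9445.9 × 0.14922 = 1409.6 W.
All ideal ⇒ P_in = P_out, so I_supply = 1409.6/220 = 6.41 A.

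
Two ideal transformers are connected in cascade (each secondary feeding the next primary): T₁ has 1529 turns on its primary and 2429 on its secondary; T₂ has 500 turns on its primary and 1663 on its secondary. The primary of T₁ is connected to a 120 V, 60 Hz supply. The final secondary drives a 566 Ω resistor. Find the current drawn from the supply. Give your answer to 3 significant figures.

Secondary of T₁: V = 120.00 × 2429/1529 = 190.63 V.
Secondary of T₂: V = 190.63 × 1663/500 = 634.05 V.
I_load = 634.05/566 = 1.1202 A, so P_out = 634.05 × 1.1202 = 710.28 W.
All ideal ⇒ P_in = P_out, so I_supply = 710.28/120 = 5.92 A.

I_supply ≈ 5.92 A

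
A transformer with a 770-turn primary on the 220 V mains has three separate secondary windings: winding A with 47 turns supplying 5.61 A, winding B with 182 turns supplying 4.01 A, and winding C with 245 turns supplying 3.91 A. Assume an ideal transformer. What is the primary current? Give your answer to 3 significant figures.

I_p ≈ 2.53 A

V_A = 220 × 47/770 = 13.429 V; V_B = 220 × 182/770 = 52.000 V; V_C = 220 × 245/770 = 70.000 V.
P_out = V_A I_A + V_B I_B + V_C I_C = 13.429×5.61 + 52.000×4.01 + 70.000×3.91 = 75.334 + 208.52 + 273.70 = 557.55 W.
Ideal ⇒ P_in = P_out, so I_p = P_out/V_p = 557.55/220 = 2.53 A.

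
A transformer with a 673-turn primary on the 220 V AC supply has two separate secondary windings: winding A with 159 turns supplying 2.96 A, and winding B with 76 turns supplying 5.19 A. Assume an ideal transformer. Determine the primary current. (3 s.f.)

I_p ≈ 1.29 A

V_A = 220 × 159/673 = 51.976 V; V_B = 220 × 76/673 = 24.844 V.
P_out = V_A I_A + V_B I_B = 51.976×2.96 + 24.844×5.19 = 153.85 + 128.94 = 282.79 W.
Ideal ⇒ P_in = P_out, so I_p = P_out/V_p = 282.79/220 = 1.29 A.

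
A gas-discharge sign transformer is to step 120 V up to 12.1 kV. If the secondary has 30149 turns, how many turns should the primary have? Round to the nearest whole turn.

N_p/N_s = V_p/V_s, so N_p = 30149 × 120/12100 = 299.0 ≈ 299 turns.

N_p = 299 turns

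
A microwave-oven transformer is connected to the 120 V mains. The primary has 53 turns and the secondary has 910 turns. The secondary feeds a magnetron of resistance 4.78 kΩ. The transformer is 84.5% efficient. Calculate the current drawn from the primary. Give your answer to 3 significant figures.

I_p ≈ 8.76 A

V_s = 120 × 910/53 = 2060.4 V.
I_s = V_s/R = 2060.4/4780 = 0.43104 A.
P_out = V_s I_s = 2060.4 × 0.43104 = 888.11 W.
P_in = P_out/η = 888.11/0.845 = 1051.0 W.
I_p = P_in/V_p = 1051.0/120 = 8.76 A.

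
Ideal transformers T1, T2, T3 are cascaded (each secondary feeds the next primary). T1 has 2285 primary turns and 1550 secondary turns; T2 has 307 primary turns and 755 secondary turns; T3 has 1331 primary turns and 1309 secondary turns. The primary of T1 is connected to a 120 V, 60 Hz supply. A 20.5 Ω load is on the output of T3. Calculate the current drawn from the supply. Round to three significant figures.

After T1: V = 120.00 × 1550/2285 = 81.400 V.
After T2: V = 81.400 × 755/307 = 200.19 V.
After T3: V = 200.19 × 1309/1331 = 196.88 V.
I_load = 196.88/20.5 = 9.6038 A, so P_out = 196.88 × 9.6038 = 1890.8 W.
All ideal ⇒ P_in = P_out, so I_supply = 1890.8/120 = 15.8 A.

I_supply ≈ 15.8 A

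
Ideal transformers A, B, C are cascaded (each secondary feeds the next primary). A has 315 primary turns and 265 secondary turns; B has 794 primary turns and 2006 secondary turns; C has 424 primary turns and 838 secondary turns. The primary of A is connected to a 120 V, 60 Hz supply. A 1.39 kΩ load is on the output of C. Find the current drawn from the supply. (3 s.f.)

Secondary of A: V = 120.00 × 265/315 = 100.95 V.
Secondary of B: V = 100.95 × 2006/794 = 255.05 V.
Secondary of C: V = 255.05 × 838/424 = 504.09 V.
I_load = 504.09/1390 = 0.36265 A, so P_out = 504.09 × 0.36265 = 182.81 W.
All ideal ⇒ P_in = P_out, so I_supply = 182.81/120 = 1.52 A.

I_supply ≈ 1.52 A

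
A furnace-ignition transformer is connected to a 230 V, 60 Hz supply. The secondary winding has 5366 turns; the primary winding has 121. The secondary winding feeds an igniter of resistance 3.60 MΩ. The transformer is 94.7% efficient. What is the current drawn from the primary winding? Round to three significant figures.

I_p ≈ 0.133 A

V_s = 230 × 5366/121 = 10200 V.
I_s = V_s/R = 10200/(3.60×10^6) = 0.0028333 A.
P_out = V_s I_s = 10200 × 0.0028333 = 28.899 W.
P_in = P_out/η = 28.899/0.947 = 30.516 W.
I_p = P_in/V_p = 30.516/230 = 0.133 A.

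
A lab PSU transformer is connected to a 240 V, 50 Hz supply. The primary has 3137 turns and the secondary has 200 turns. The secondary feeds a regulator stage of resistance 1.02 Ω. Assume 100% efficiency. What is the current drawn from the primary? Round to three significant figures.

V_s = V_p × N_s/N_p = 240 × 200/3137 = 15.301 V.
I_s = V_s/R = 15.301/1.02 = 15.001 A.
For an ideal transformer I_p N_p = I_s N_s, so I_p = 15.001 × 200/3137 = 0.956 A.

I_p ≈ 0.956 A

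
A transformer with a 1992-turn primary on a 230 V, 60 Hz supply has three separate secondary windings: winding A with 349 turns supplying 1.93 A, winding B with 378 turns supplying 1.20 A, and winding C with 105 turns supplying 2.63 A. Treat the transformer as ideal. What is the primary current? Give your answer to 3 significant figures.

I_p ≈ 0.704 A

V_A = 230 × 349/1992 = 40.296 V; V_B = 230 × 378/1992 = 43.645 V; V_C = 230 × 105/1992 = 12.123 V.
P_out = V_A I_A + V_B I_B + V_C I_C = 40.296×1.93 + 43.645×1.20 + 12.123×2.63 = 77.772 + 52.373 + 31.885 = 162.03 W.
Ideal ⇒ P_in = P_out, so I_p = P_out/V_p = 162.03/230 = 0.704 A.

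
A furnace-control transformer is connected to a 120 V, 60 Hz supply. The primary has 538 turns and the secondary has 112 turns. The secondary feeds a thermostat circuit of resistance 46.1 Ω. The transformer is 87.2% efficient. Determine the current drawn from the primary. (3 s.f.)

I_p ≈ 0.129 A

V_s = 120 × 112/538 = 24.981 V.
I_s = V_s/R = 24.981/46.1 = 0.54190 A.
P_out = V_s I_s = 24.981 × 0.54190 = 13.537 W.
P_in = P_out/η = 13.537/0.872 = 15.524 W.
I_p = P_in/V_p = 15.524/120 = 0.129 A.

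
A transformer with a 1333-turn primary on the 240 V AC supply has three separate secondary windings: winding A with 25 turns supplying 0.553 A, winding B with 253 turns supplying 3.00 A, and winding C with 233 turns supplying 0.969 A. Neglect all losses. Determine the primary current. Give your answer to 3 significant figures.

V_A = 240 × 25/1333 = 4.5011 V; V_B = 240 × 253/1333 = 45.551 V; V_C = 240 × 233/1333 = 41.950 V.
P_out = V_A I_A + V_B I_B + V_C I_C = 4.5011×0.553 + 45.551×3.00 + 41.950×0.969 = 2.4891 + 136.65 + 40.650 = 179.79 W.
Ideal ⇒ P_in = P_out, so I_p = P_out/V_p = 179.79/240 = 0.749 A.

I_p ≈ 0.749 A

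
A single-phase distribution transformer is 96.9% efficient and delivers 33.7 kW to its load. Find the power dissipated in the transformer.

P_in = P_out/η = 33700/0.969 = 34778.1 W.
P_loss = P_in − P_out = 34778.1 − 33700 = 1080 W.

P_loss ≈ 1080 W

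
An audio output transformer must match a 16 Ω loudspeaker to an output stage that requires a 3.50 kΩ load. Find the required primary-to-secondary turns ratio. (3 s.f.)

Z_p/Z_s = (N_p/N_s)², so N_p/N_s = √(3500/16) = √219 = 14.8.

N_p/N_s ≈ 14.8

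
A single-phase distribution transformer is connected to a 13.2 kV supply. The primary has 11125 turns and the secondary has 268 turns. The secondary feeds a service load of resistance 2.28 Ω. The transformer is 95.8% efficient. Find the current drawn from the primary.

I_p ≈ 3.51 A

V_s = 13200 × 268/11125 = 317.99 V.
I_s = V_s/R = 317.99/2.28 = 139.47 A.
P_out = V_s I_s = 317.99 × 139.47 = 44349 W.
P_in = P_out/η = 44349/0.958 = 46293 W.
I_p = P_in/V_p = 46293/13200 = 3.51 A.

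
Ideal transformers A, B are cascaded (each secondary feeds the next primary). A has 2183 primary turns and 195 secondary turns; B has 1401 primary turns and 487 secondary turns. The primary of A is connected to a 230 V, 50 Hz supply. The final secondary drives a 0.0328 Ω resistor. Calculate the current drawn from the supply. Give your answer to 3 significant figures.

I_supply ≈ 6.76 A

Secondary of A: V = 230.00 × 195/2183 = 20.545 V.
Secondary of B: V = 20.545 × 487/1401 = 7.1417 V.
I_load = 7.1417/0.0328 = 217.73 A, so P_out = 7.1417 × 217.73 = 1555.0 W.
All ideal ⇒ P_in = P_out, so I_supply = 1555.0/230 = 6.76 A.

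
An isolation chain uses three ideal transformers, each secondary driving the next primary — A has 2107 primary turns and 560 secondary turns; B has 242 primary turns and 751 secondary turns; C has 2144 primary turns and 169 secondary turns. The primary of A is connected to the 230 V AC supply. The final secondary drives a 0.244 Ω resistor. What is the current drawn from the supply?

I_supply ≈ 3.98 A

Secondary of A: V = 230.00 × 560/2107 = 61.130 V.
Secondary of B: V = 61.130 × 751/242 = 189.70 V.
Secondary of C: V = 189.70 × 169/2144 = 14.953 V.
I_load = 14.953/0.244 = 61.284 A, so P_out = 14.953 × 61.284 = 916.40 W.
All ideal ⇒ P_in = P_out, so I_supply = 916.40/230 = 3.98 A.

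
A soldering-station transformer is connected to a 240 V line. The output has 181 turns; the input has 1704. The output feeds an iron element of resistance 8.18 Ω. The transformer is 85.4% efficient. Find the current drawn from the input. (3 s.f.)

I_in ≈ 0.388 A

V_out = 240 × 181/1704 = 25.493 V.
I_out = V_out/R = 25.493/8.18 = 3.1165 A.
P_out = V_out I_out = 25.493 × 3.1165 = 79.449 W.
P_in = P_out/η = 79.449/0.854 = 93.031 W.
I_in = P_in/V_in = 93.031/240 = 0.388 A.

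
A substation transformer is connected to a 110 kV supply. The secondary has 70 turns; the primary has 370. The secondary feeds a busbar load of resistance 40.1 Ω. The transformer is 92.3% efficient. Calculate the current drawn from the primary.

I_p ≈ 106 A

V_s = 110000 × 70/370 = 20811 V.
I_s = V_s/R = 20811/40.1 = 518.97 A.
P_out = V_s I_s = 20811 × 518.97 = 1.0800×10^7 W.
P_in = P_out/η = 1.0800×10^7/0.923 = 1.1701×10^7 W.
I_p = P_in/V_p = 1.1701×10^7/110000 = 106 A.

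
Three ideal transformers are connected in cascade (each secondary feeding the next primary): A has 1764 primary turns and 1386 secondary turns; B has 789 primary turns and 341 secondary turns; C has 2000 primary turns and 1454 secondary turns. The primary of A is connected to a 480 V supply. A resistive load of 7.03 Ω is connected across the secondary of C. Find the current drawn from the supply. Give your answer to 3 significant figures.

I_supply ≈ 4.16 A

After A: V = 480.00 × 1386/1764 = 377.14 V.
After B: V = 377.14 × 341/789 = 163.00 V.
After C: V = 163.00 × 1454/2000 = 118.50 V.
I_load = 118.50/7.03 = 16.856 A, so P_out = 118.50 × 16.856 = 1997.5 W.
All ideal ⇒ P_in = P_out, so I_supply = 1997.5/480 = 4.16 A.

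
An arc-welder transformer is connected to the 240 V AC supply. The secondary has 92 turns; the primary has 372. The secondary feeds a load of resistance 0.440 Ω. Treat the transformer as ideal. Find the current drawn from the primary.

V_s = V_p × N_s/N_p = 240 × 92/372 = 59.355 V.
I_s = V_s/R = 59.355/0.440 = 134.90 A.
For an ideal transformer I_p N_p = I_s N_s, so I_p = 134.90 × 92/372 = 33.4 A.

I_p ≈ 33.4 A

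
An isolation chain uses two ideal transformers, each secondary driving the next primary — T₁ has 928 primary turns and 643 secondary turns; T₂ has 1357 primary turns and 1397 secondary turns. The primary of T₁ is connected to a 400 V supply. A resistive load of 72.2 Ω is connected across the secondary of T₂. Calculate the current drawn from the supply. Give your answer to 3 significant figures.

After T₁: V = 400.00 × 643/928 = 277.16 V.
After T₂: V = 277.16 × 1397/1357 = 285.32 V.
I_load = 285.32/72.2 = 3.9519 A, so P_out = 285.32 × 3.9519 = 1127.6 W.
All ideal ⇒ P_in = P_out, so I_supply = 1127.6/400 = 2.82 A.

I_supply ≈ 2.82 A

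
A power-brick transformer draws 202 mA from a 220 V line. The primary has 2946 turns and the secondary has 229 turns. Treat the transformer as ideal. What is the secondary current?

I_s/I_p = N_p/N_s, so I_s = 0.202 × 2946/229 = 2.60 A.

I_s ≈ 2.60 A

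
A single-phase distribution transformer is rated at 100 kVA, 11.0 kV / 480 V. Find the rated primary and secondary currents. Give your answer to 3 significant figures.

I_p = S/V_p = 100000/11000 = 9.09 A.
I_s = S/V_s = 100000/480 = 208 A.

I_p ≈ 9.09 A, I_s ≈ 208 A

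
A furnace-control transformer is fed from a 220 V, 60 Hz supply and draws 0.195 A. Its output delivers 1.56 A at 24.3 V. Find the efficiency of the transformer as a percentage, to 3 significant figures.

P_in = 220 × 0.195 = 42.9000 W.
P_out = 24.3 × 1.56 = 37.9080 W.
η = P_out/P_in = 37.9080/42.9000 = 0.884.

η ≈ 88.4%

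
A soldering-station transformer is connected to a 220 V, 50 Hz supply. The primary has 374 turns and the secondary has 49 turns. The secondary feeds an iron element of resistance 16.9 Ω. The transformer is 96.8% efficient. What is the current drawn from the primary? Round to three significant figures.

I_p ≈ 0.231 A

V_s = 220 × 49/374 = 28.824 V.
I_s = V_s/R = 28.824/16.9 = 1.7055 A.
P_out = V_s I_s = 28.824 × 1.7055 = 49.160 W.
P_in = P_out/η = 49.160/0.968 = 50.785 W.
I_p = P_in/V_p = 50.785/220 = 0.231 A.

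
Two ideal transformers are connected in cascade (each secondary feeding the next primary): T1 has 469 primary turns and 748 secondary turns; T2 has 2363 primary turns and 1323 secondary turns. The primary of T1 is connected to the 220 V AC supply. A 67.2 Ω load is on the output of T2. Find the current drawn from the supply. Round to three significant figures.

I_supply ≈ 2.61 A

After T1: V = 220.00 × 748/469 = 350.87 V.
After T2: V = 350.87 × 1323/2363 = 196.45 V.
I_load = 196.45/67.2 = 2.9233 A, so P_out = 196.45 × 2.9233 = 574.28 W.
All ideal ⇒ P_in = P_out, so I_supply = 574.28/220 = 2.61 A.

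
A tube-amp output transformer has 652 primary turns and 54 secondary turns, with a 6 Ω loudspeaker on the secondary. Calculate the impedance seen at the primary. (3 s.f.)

Z_p ≈ 875 Ω

Z_p = (N_p/N_s)² × Z_s = (652/54)² × 6 = 875 Ω.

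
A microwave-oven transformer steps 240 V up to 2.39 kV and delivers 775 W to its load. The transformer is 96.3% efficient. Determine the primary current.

I_p ≈ 3.35 A

P_in = P_out/η = 775/0.963 = 804.78 W.
I_p = P_in/V_p = 804.78/240 = 3.35 A.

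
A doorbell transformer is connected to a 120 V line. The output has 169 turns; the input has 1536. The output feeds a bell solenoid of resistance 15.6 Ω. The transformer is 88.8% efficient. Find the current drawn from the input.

V_out = 120 × 169/1536 = 13.203 V.
I_out = V_out/R = 13.203/15.6 = 0.84635 A.
P_out = V_out I_out = 13.203 × 0.84635 = 11.175 W.
P_in = P_out/η = 11.175/0.888 = 12.584 W.
I_in = P_in/V_in = 12.584/120 = 0.105 A.

I_in ≈ 0.105 A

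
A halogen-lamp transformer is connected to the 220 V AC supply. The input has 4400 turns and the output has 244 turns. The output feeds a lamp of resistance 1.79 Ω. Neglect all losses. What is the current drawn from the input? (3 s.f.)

I_in ≈ 0.378 A

V_out = V_in × N_out/N_in = 220 × 244/4400 = 12.200 V.
I_out = V_out/R = 12.200/1.79 = 6.8156 A.
For an ideal transformer I_in N_in = I_out N_out, so I_in = 6.8156 × 244/4400 = 0.378 A.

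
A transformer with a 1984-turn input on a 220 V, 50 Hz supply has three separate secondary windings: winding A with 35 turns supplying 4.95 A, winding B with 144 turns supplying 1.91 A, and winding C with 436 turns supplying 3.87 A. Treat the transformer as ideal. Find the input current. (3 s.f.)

I_in ≈ 1.08 A

V_A = 220 × 35/1984 = 3.8810 V; V_B = 220 × 144/1984 = 15.968 V; V_C = 220 × 436/1984 = 48.347 V.
P_out = V_A I_A + V_B I_B + V_C I_C = 3.8810×4.95 + 15.968×1.91 + 48.347×3.87 = 19.211 + 30.498 + 187.10 = 236.81 W.
Ideal ⇒ P_in = P_out, so I_in = P_out/V_in = 236.81/220 = 1.08 A.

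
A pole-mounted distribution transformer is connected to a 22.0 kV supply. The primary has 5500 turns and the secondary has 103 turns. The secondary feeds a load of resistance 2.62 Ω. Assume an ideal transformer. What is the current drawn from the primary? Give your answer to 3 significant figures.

V_s = V_p × N_s/N_p = 22000 × 103/5500 = 412.00 V.
I_s = V_s/R = 412.00/2.62 = 157.25 A.
For an ideal transformer I_p N_p = I_s N_s, so I_p = 157.25 × 103/5500 = 2.94 A.

I_p ≈ 2.94 A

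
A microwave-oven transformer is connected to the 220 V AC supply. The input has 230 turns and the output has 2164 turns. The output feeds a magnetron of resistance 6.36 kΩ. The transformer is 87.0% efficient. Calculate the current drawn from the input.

V_out = 220 × 2164/230 = 2069.9 V.
I_out = V_out/R = 2069.9/6360 = 0.32546 A.
P_out = V_out I_out = 2069.9 × 0.32546 = 673.67 W.
P_in = P_out/η = 673.67/0.870 = 774.33 W.
I_in = P_in/V_in = 774.33/220 = 3.52 A.

I_in ≈ 3.52 A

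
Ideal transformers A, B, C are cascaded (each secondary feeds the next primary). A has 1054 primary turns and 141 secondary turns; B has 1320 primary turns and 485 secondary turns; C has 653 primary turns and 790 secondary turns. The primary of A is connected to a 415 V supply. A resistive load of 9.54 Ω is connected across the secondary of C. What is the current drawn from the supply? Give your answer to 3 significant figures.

I_supply ≈ 0.154 A

Secondary of A: V = 415.00 × 141/1054 = 55.517 V.
Secondary of B: V = 55.517 × 485/1320 = 20.398 V.
Secondary of C: V = 20.398 × 790/653 = 24.678 V.
I_load = 24.678/9.54 = 2.5868 A, so P_out = 24.678 × 2.5868 = 63.836 W.
All ideal ⇒ P_in = P_out, so I_supply = 63.836/415 = 0.154 A.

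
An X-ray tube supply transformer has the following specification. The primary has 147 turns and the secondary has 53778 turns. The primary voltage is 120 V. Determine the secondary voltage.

V_s/V_p = N_s/N_p, so V_s = 120 × 53778/147 = 43900 V.

V_s ≈ 43900 V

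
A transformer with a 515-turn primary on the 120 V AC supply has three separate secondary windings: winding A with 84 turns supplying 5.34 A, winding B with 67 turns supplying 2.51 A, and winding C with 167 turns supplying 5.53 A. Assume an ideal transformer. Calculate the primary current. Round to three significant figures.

I_p ≈ 2.99 A

V_A = 120 × 84/515 = 19.573 V; V_B = 120 × 67/515 = 15.612 V; V_C = 120 × 167/515 = 38.913 V.
P_out = V_A I_A + V_B I_B + V_C I_C = 19.573×5.34 + 15.612×2.51 + 38.913×5.53 = 104.52 + 39.185 + 215.19 = 358.89 W.
Ideal ⇒ P_in = P_out, so I_p = P_out/V_p = 358.89/120 = 2.99 A.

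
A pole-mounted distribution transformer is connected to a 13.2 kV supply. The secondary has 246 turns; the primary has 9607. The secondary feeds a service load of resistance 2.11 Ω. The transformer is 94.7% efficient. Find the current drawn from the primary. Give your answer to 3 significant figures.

I_p ≈ 4.33 A

V_s = 13200 × 246/9607 = 338.00 V.
I_s = V_s/R = 338.00/2.11 = 160.19 A.
P_out = V_s I_s = 338.00 × 160.19 = 54145 W.
P_in = P_out/η = 54145/0.947 = 57176 W.
I_p = P_in/V_p = 57176/13200 = 4.33 A.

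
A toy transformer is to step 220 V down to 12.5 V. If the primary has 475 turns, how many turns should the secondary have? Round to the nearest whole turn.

N_s/N_p = V_s/V_p, so N_s = 475 × 12.5/220 = 27.0 ≈ 27 turns.

N_s = 27 turns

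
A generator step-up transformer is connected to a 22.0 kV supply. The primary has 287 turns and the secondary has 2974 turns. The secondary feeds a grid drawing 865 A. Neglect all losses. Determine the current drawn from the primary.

For an ideal transformer I_p N_p = I_s N_s, so I_p = 865 × 2974/287 = 8960 A.

I_p ≈ 8960 A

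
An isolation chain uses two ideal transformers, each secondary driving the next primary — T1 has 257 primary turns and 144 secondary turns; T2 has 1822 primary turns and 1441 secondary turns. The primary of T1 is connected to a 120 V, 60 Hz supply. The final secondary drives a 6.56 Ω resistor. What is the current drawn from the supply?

I_supply ≈ 3.59 A

Secondary of T1: V = 120.00 × 144/257 = 67.237 V.
Secondary of T2: V = 67.237 × 1441/1822 = 53.177 V.
I_load = 53.177/6.56 = 8.1063 A, so P_out = 53.177 × 8.1063 = 431.07 W.
All ideal ⇒ P_in = P_out, so I_supply = 431.07/120 = 3.59 A.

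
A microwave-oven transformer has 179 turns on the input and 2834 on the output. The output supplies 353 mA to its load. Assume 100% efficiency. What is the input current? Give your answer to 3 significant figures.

For an ideal transformer I_in/I_out = N_out/N_in, so I_in = 0.353 × 2834/179 = 5.59 A.

I_in ≈ 5.59 A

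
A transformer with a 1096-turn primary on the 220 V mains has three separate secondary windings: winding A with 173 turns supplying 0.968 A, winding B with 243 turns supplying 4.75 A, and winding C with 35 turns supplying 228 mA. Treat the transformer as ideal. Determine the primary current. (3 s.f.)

I_p ≈ 1.21 A

V_A = 220 × 173/1096 = 34.726 V; V_B = 220 × 243/1096 = 48.777 V; V_C = 220 × 35/1096 = 7.0255 V.
P_out = V_A I_A + V_B I_B + V_C I_C = 34.726×0.968 + 48.777×4.75 + 7.0255×0.228 = 33.615 + 231.69 + 1.6018 = 266.91 W.
Ideal ⇒ P_in = P_out, so I_p = P_out/V_p = 266.91/220 = 1.21 A.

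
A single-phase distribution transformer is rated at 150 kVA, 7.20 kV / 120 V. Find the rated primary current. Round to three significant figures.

I_p = S/V_p = 150000/7200 = 20.8 A.

I_p ≈ 20.8 A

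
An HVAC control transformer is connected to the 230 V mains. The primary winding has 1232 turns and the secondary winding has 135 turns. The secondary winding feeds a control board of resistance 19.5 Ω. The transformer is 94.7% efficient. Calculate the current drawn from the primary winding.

I_p ≈ 0.150 A

V_s = 230 × 135/1232 = 25.203 V.
I_s = V_s/R = 25.203/19.5 = 1.2925 A.
P_out = V_s I_s = 25.203 × 1.2925 = 32.574 W.
P_in = P_out/η = 32.574/0.947 = 34.397 W.
I_p = P_in/V_p = 34.397/230 = 0.150 A.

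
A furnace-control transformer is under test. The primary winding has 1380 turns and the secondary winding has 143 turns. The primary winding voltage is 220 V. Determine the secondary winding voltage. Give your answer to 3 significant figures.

V_s/V_p = N_s/N_p, so V_s = 220 × 143/1380 = 22.8 V.

V_s ≈ 22.8 V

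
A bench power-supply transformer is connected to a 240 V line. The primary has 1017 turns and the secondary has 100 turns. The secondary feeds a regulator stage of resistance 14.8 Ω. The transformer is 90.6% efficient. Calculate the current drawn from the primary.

V_s = 240 × 100/1017 = 23.599 V.
I_s = V_s/R = 23.599/14.8 = 1.5945 A.
P_out = V_s I_s = 23.599 × 1.5945 = 37.629 W.
P_in = P_out/η = 37.629/0.906 = 41.533 W.
I_p = P_in/V_p = 41.533/240 = 0.173 A.

I_p ≈ 0.173 A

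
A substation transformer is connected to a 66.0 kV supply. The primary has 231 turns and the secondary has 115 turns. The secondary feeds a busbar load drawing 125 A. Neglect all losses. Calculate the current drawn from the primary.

I_p ≈ 62.2 A

For an ideal transformer I_p N_p = I_s N_s, so I_p = 125 × 115/231 = 62.2 A.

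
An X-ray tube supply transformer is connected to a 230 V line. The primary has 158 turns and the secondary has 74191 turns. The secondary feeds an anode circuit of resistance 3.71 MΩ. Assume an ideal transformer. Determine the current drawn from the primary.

V_s = V_p × N_s/N_p = 230 × 74191/158 = 108000 V.
I_s = V_s/R = 108000/(3.71×10^6) = 0.029110 A.
For an ideal transformer I_p N_p = I_s N_s, so I_p = 0.029110 × 74191/158 = 13.7 A.

I_p ≈ 13.7 A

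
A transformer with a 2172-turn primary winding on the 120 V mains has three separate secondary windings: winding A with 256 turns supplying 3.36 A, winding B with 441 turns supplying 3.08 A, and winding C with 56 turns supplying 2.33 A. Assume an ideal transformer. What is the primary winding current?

V_A = 120 × 256/2172 = 14.144 V; V_B = 120 × 441/2172 = 24.365 V; V_C = 120 × 56/2172 = 3.0939 V.
P_out = V_A I_A + V_B I_B + V_C I_C = 14.144×3.36 + 24.365×3.08 + 3.0939×2.33 = 47.523 + 75.043 + 7.2088 = 129.77 W.
Ideal ⇒ P_in = P_out, so I_p = P_out/V_p = 129.77/120 = 1.08 A.

I_p ≈ 1.08 A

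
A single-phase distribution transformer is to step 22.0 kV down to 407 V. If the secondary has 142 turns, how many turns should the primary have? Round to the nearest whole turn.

N_p = 7676 turns

N_p/N_s = V_p/V_s, so N_p = 142 × 22000/407 = 7675.7 ≈ 7676 turns.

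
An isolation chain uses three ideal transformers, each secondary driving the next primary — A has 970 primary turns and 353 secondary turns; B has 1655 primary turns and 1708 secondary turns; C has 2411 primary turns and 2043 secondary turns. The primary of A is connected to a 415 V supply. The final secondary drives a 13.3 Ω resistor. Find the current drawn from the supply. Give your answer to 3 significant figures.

After A: V = 415.00 × 353/970 = 151.03 V.
After B: V = 151.03 × 1708/1655 = 155.86 V.
After C: V = 155.86 × 2043/2411 = 132.07 V.
I_load = 132.07/13.3 = 9.9303 A, so P_out = 132.07 × 9.9303 = 1311.5 W.
All ideal ⇒ P_in = P_out, so I_supply = 1311.5/415 = 3.16 A.

I_supply ≈ 3.16 A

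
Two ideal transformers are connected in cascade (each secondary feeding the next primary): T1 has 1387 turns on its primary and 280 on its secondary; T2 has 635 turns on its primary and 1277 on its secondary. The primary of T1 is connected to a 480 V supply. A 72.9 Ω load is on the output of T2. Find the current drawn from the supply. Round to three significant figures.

After T1: V = 480.00 × 280/1387 = 96.900 V.
After T2: V = 96.900 × 1277/635 = 194.87 V.
I_load = 194.87/72.9 = 2.6731 A, so P_out = 194.87 × 2.6731 = 520.90 W.
All ideal ⇒ P_in = P_out, so I_supply = 520.90/480 = 1.09 A.

I_supply ≈ 1.09 A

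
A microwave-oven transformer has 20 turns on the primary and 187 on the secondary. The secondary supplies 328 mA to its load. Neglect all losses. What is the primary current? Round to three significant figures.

I_p ≈ 3.07 A

For an ideal transformer I_p/I_s = N_s/N_p, so I_p = 0.328 × 187/20 = 3.07 A.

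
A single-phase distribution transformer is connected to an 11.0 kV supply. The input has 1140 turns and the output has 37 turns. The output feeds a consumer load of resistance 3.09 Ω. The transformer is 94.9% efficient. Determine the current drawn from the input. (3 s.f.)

I_in ≈ 3.95 A

V_out = 11000 × 37/1140 = 357.02 V.
I_out = V_out/R = 357.02/3.09 = 115.54 A.
P_out = V_out I_out = 357.02 × 115.54 = 41250 W.
P_in = P_out/η = 41250/0.949 = 43466 W.
I_in = P_in/V_in = 43466/11000 = 3.95 A.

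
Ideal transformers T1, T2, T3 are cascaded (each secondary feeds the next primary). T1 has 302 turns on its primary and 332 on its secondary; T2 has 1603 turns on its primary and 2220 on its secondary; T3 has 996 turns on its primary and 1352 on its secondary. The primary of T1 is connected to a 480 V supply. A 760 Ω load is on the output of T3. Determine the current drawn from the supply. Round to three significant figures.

I_supply ≈ 2.70 A

After T1: V = 480.00 × 332/302 = 527.68 V.
After T2: V = 527.68 × 2220/1603 = 730.79 V.
After T3: V = 730.79 × 1352/996 = 991.99 V.
I_load = 991.99/760 = 1.3053 A, so P_out = 991.99 × 1.3053 = 1294.8 W.
All ideal ⇒ P_in = P_out, so I_supply = 1294.8/480 = 2.70 A.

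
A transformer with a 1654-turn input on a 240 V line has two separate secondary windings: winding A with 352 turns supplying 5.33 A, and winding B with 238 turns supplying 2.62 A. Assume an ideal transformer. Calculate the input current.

I_in ≈ 1.51 A

V_A = 240 × 352/1654 = 51.076 V; V_B = 240 × 238/1654 = 34.534 V.
P_out = V_A I_A + V_B I_B = 51.076×5.33 + 34.534×2.62 = 272.24 + 90.480 = 362.72 W.
Ideal ⇒ P_in = P_out, so I_in = P_out/V_in = 362.72/240 = 1.51 A.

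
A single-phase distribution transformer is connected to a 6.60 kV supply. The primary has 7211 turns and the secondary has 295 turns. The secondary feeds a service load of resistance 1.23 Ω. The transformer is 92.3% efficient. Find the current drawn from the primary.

I_p ≈ 9.73 A

V_s = 6600 × 295/7211 = 270.00 V.
I_s = V_s/R = 270.00/1.23 = 219.52 A.
P_out = V_s I_s = 270.00 × 219.52 = 59270 W.
P_in = P_out/η = 59270/0.923 = 64215 W.
I_p = P_in/V_p = 64215/6600 = 9.73 A.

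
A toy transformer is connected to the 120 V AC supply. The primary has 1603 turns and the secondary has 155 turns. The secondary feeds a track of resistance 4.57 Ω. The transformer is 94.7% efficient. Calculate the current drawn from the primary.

I_p ≈ 0.259 A

V_s = 120 × 155/1603 = 11.603 V.
I_s = V_s/R = 11.603/4.57 = 2.5390 A.
P_out = V_s I_s = 11.603 × 2.5390 = 29.461 W.
P_in = P_out/η = 29.461/0.947 = 31.109 W.
I_p = P_in/V_p = 31.109/120 = 0.259 A.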